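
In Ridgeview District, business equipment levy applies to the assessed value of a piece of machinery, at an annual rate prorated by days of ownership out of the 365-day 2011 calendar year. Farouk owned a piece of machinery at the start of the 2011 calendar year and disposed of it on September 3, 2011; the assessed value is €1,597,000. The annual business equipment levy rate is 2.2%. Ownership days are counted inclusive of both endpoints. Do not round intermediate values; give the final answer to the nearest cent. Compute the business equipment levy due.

€23,679.35

Days held (January 1 – September 3, 2011): 246 out of 365
Tax = €1,597,000 × 2.2% × 246/365 = €23,679.3534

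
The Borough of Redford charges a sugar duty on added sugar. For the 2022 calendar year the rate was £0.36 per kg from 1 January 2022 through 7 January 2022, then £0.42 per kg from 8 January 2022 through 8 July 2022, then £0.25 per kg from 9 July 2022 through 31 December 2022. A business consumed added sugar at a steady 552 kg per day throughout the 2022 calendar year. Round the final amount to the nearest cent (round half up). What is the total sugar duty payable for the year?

£67,873.92

1 January – 7 January 2022: 7 days × 552 kg/day = 3,864 kg at £0.36/kg → £1,391.04
8 January – 8 July 2022: 182 days × 552 kg/day = 100,464 kg at £0.42/kg → £42,194.88
9 July – 31 December 2022: 176 days × 552 kg/day = 97,152 kg at £0.25/kg → £24,288.00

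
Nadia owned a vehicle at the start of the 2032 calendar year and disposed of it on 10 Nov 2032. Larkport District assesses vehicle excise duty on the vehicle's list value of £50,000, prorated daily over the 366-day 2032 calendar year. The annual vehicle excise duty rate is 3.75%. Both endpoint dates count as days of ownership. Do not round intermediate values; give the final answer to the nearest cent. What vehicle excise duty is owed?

£1,613.73

Days held (1 Jan – 10 Nov 2032): 315 out of 366
Tax = £50,000 × 3.75% × 315/366 = £1,613.7295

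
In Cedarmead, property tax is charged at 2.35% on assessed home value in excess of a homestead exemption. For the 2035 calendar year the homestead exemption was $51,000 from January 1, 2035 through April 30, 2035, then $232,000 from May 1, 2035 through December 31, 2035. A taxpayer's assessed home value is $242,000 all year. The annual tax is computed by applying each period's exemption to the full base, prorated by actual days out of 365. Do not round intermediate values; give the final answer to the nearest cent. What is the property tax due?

$1,633.41

January 1 – April 30, 2035: 120 days, exemption $51,000 → ($242,000 − $51,000) × 2.35% × 120/365 = $1,475.6712
May 1 – December 31, 2035: 245 days, exemption $232,000 → ($242,000 − $232,000) × 2.35% × 245/365 = $157.7397
Total = $1,633.4110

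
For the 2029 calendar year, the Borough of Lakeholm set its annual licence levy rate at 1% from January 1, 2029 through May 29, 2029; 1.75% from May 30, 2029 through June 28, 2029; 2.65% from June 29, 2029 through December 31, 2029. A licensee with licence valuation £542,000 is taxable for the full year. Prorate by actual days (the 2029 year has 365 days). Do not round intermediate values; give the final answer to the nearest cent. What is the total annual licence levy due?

January 1 – May 29, 2029: 149 days at 1% → £542,000 × 1% × 149/365 = £2,212.5479
May 30 – June 28, 2029: 30 days at 1.75% → £542,000 × 1.75% × 30/365 = £779.5890
June 29 – December 31, 2029: 186 days at 2.65% → £542,000 × 2.65% × 186/365 = £7,319.2274
Total = £10,311.3644

£10,311.36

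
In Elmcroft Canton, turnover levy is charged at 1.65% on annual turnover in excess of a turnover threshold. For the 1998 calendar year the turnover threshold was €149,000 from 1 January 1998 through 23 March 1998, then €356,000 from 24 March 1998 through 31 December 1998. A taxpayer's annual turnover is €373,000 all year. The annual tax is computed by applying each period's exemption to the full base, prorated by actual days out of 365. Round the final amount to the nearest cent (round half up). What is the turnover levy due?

1 January – 23 March 1998: 82 days, exemption €149,000 → (€373,000 − €149,000) × 1.65% × 82/365 = €830.3342
24 March – 31 December 1998: 283 days, exemption €356,000 → (€373,000 − €356,000) × 1.65% × 283/365 = €217.4836
Total = €1,047.8178

€1,047.82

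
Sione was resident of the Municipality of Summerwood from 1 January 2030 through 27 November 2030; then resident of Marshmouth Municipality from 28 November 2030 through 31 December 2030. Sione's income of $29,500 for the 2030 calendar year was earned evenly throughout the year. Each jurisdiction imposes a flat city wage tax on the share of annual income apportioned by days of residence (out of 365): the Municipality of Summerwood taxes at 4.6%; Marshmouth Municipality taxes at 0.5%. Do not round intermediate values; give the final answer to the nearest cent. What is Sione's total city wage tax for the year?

$1,244.33

The Municipality of Summerwood, 1 January – 27 November 2030: 331 days → $29,500 × 4.6% × 331/365 = $1,230.5945
Marshmouth Municipality, 28 November – 31 December 2030: 34 days → $29,500 × 0.5% × 34/365 = $13.7397
Total = $1,244.3342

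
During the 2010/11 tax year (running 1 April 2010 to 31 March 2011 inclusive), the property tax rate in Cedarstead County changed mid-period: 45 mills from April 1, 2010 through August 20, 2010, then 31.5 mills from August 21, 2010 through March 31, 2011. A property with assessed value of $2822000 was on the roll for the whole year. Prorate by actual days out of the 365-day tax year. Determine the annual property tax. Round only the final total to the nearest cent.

April 1 – August 20, 2010: 142 days at 45 mills → $2822000 × 4.5% × 142/365 = $49404.3288
August 21, 2010 – March 31, 2011: 223 days at 31.5 mills → $2822000 × 3.15% × 223/365 = $54309.9699
Total = $103714.2986

$103714.30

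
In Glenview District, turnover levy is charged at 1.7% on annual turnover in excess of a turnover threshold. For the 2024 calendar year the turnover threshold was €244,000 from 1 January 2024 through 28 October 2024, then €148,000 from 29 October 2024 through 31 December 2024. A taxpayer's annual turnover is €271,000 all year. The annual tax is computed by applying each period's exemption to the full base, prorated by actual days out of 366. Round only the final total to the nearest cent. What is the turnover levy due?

1 January – 28 October 2024: 302 days, exemption €244,000 → (€271,000 − €244,000) × 1.7% × 302/366 = €378.7377
29 October – 31 December 2024: 64 days, exemption €148,000 → (€271,000 − €148,000) × 1.7% × 64/366 = €365.6393
Total = €744.3770

€744.38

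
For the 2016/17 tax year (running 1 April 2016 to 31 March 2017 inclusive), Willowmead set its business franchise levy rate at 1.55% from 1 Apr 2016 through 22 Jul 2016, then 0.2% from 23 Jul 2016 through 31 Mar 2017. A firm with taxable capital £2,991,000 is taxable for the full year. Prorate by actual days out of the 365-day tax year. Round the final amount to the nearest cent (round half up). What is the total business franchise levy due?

1 Apr – 22 Jul 2016: 113 days at 1.55% → £2,991,000 × 1.55% × 113/365 = £14,352.7027
23 Jul 2016 – 31 Mar 2017: 252 days at 0.2% → £2,991,000 × 0.2% × 252/365 = £4,130.0384
Total = £18,482.7411

£18,482.74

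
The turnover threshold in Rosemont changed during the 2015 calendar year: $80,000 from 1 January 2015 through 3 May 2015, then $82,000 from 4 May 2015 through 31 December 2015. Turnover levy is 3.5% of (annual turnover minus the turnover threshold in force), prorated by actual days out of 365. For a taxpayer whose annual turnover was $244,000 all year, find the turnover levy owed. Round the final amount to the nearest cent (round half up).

1 January – 3 May 2015: 123 days, exemption $80,000 → ($244,000 − $80,000) × 3.5% × 123/365 = $1,934.3014
4 May – 31 December 2015: 242 days, exemption $82,000 → ($244,000 − $82,000) × 3.5% × 242/365 = $3,759.2877
Total = $5,693.5890

$5,693.59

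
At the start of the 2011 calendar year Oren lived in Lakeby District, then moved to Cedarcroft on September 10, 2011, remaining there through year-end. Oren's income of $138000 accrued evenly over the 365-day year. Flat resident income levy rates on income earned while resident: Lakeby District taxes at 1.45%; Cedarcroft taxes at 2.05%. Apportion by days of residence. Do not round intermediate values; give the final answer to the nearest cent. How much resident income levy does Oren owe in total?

$2257.34

Lakeby District, January 1 – September 9, 2011: 252 days → $138000 × 1.45% × 252/365 = $1381.5123
Cedarcroft, September 10 – December 31, 2011: 113 days → $138000 × 2.05% × 113/365 = $875.8274
Total = $2257.3397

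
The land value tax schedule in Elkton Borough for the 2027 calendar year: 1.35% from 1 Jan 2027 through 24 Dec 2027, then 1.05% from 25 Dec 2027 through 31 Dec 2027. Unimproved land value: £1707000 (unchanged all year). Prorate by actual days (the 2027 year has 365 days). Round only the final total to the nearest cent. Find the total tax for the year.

1 Jan – 24 Dec 2027: 358 days at 1.35% → £1707000 × 1.35% × 358/365 = £22602.5507
25 Dec – 31 Dec 2027: 7 days at 1.05% → £1707000 × 1.05% × 7/365 = £343.7384
Total = £22946.2890

£22946.29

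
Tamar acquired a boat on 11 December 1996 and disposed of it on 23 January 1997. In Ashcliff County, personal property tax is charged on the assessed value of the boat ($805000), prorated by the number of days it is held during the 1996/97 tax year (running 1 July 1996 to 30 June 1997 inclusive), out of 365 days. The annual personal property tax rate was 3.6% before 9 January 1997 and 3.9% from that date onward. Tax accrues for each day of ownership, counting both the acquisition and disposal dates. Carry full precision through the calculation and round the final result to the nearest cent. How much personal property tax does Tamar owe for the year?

$3592.73

11 December 1996 – 8 January 1997: 29 days at 3.6% → $805000 × 3.6% × 29/365 = $2302.5205
9 January – 23 January 1997: 15 days at 3.9% → $805000 × 3.9% × 15/365 = $1290.2055
Total = $3592.7260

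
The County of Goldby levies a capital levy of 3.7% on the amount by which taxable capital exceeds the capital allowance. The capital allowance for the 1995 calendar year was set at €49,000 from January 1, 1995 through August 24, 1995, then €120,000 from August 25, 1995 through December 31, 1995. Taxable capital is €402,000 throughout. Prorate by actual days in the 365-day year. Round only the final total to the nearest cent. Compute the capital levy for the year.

January 1 – August 24, 1995: 236 days, exemption €49,000 → (€402,000 − €49,000) × 3.7% × 236/365 = €8,444.9205
August 25 – December 31, 1995: 129 days, exemption €120,000 → (€402,000 − €120,000) × 3.7% × 129/365 = €3,687.6329
Total = €12,132.5534

€12,132.55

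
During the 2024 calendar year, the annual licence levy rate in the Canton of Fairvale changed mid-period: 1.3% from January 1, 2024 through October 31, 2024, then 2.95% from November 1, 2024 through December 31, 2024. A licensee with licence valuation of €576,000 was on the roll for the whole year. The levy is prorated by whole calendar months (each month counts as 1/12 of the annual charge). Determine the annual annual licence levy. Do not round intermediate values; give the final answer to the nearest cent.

January 1 – October 31, 2024: 10 months at 1.3% → €576,000 × 1.3% × 10/12 = €6,240.0000
November 1 – December 31, 2024: 2 months at 2.95% → €576,000 × 2.95% × 2/12 = €2,832.0000
Total = €9,072.0000

€9,072.00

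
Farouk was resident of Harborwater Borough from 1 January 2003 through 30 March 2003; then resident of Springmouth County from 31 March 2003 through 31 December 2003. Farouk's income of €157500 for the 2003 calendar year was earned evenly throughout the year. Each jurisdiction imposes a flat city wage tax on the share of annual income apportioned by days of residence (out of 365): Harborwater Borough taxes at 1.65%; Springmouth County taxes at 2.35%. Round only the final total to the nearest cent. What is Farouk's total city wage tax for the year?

€3432.42

Harborwater Borough, 1 January – 30 March 2003: 89 days → €157500 × 1.65% × 89/365 = €633.6678
Springmouth County, 31 March – 31 December 2003: 276 days → €157500 × 2.35% × 276/365 = €2798.7534
Total = €3432.4212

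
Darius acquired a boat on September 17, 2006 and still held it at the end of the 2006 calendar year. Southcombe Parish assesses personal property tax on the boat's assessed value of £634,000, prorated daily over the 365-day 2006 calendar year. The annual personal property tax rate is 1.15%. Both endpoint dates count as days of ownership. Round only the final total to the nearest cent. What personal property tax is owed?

Days held (September 17 – December 31, 2006): 106 out of 365
Tax = £634,000 × 1.15% × 106/365 = £2,117.3863

£2,117.39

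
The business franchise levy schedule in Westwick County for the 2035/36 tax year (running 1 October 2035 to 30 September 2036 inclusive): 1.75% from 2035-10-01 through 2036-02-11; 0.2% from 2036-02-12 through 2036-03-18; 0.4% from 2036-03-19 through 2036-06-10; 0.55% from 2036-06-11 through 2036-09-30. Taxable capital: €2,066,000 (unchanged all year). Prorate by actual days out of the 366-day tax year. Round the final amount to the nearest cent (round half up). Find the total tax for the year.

€19,017.36

2035-10-01 to 2036-02-11: 134 days at 1.75% → €2,066,000 × 1.75% × 134/366 = €13,237.0765
2036-02-12 to 2036-03-18: 36 days at 0.2% → €2,066,000 × 0.2% × 36/366 = €406.4262
2036-03-19 to 2036-06-10: 84 days at 0.4% → €2,066,000 × 0.4% × 84/366 = €1,896.6557
2036-06-11 to 2036-09-30: 112 days at 0.55% → €2,066,000 × 0.55% × 112/366 = €3,477.2022
Total = €19,017.3607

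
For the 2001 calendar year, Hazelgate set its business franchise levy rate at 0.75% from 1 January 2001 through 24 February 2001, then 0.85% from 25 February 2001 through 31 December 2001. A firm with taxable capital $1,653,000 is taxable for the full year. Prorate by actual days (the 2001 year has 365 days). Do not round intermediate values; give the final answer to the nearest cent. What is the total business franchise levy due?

1 January – 24 February 2001: 55 days at 0.75% → $1,653,000 × 0.75% × 55/365 = $1,868.1164
25 February – 31 December 2001: 310 days at 0.85% → $1,653,000 × 0.85% × 310/365 = $11,933.3014
Total = $13,801.4178

$13,801.42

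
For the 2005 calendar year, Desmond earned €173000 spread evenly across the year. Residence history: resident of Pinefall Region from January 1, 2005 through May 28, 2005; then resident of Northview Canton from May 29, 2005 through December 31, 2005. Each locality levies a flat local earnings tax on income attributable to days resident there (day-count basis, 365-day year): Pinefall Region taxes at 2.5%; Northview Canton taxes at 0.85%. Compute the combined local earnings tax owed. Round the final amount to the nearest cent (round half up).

Pinefall Region, January 1 – May 28, 2005: 148 days → €173000 × 2.5% × 148/365 = €1753.6986
Northview Canton, May 29 – December 31, 2005: 217 days → €173000 × 0.85% × 217/365 = €874.2425
Total = €2627.9411

€2627.94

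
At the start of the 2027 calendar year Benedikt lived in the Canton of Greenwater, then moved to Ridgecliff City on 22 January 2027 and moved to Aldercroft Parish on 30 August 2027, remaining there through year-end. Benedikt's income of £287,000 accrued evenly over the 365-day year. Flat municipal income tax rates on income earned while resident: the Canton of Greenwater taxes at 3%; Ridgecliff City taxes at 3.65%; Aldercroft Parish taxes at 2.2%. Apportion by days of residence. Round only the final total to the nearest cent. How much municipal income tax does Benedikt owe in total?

£8,954.40

The Canton of Greenwater, 1 January – 21 January 2027: 21 days → £287,000 × 3% × 21/365 = £495.3699
Ridgecliff City, 22 January – 29 August 2027: 220 days → £287,000 × 3.65% × 220/365 = £6,314.0000
Aldercroft Parish, 30 August – 31 December 2027: 124 days → £287,000 × 2.2% × 124/365 = £2,145.0301
Total = £8,954.4000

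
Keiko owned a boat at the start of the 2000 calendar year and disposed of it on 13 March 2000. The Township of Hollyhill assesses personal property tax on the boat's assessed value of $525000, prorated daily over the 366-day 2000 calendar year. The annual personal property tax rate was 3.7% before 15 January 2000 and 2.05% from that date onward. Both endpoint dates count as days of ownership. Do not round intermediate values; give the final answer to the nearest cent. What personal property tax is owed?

1 January – 14 January 2000: 14 days at 3.7% → $525000 × 3.7% × 14/366 = $743.0328
15 January – 13 March 2000: 59 days at 2.05% → $525000 × 2.05% × 59/366 = $1734.9385
Total = $2477.9713

$2477.97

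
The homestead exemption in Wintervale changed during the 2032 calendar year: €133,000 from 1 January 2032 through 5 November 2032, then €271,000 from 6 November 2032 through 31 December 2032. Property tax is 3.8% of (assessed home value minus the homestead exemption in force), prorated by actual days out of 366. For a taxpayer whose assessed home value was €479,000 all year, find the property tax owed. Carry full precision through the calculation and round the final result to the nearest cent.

€12,345.64

1 January – 5 November 2032: 310 days, exemption €133,000 → (€479,000 − €133,000) × 3.8% × 310/366 = €11,136.2842
6 November – 31 December 2032: 56 days, exemption €271,000 → (€479,000 − €271,000) × 3.8% × 56/366 = €1,209.3552
Total = €12,345.6393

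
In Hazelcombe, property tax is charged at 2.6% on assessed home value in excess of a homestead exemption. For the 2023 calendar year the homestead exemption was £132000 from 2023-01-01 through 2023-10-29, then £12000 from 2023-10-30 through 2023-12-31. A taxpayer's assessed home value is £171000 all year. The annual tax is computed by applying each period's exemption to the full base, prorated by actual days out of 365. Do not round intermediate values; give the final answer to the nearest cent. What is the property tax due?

£1552.52

2023-01-01 to 2023-10-29: 302 days, exemption £132000 → (£171000 − £132000) × 2.6% × 302/365 = £838.9808
2023-10-30 to 2023-12-31: 63 days, exemption £12000 → (£171000 − £12000) × 2.6% × 63/365 = £713.5397
Total = £1552.5205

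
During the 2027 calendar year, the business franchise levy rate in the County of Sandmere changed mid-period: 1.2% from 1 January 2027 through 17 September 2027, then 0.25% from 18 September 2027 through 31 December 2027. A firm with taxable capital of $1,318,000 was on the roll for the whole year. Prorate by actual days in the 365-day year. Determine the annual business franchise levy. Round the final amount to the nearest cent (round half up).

$12,214.07

1 January – 17 September 2027: 260 days at 1.2% → $1,318,000 × 1.2% × 260/365 = $11,266.1918
18 September – 31 December 2027: 105 days at 0.25% → $1,318,000 × 0.25% × 105/365 = $947.8767
Total = $12,214.0685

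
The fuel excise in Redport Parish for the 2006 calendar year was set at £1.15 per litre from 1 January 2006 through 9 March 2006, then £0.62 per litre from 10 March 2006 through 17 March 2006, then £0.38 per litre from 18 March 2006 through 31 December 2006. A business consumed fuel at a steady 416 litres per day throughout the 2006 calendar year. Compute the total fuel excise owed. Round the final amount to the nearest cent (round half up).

1 January – 9 March 2006: 68 days × 416 litres/day = 28,288 litres at £1.15/litre → £32531.20
10 March – 17 March 2006: 8 days × 416 litres/day = 3,328 litres at £0.62/litre → £2063.36
18 March – 31 December 2006: 289 days × 416 litres/day = 120,224 litres at £0.38/litre → £45685.12

£80279.68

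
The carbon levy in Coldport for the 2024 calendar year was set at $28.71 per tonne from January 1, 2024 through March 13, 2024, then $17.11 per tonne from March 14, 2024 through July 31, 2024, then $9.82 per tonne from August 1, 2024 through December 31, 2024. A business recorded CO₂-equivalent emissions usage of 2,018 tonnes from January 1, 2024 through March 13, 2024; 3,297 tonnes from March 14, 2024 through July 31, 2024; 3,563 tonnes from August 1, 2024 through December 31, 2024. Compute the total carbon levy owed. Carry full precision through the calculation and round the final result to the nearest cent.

January 1 – March 13, 2024: 2,018 tonnes at $28.71/tonne → $57936.78
March 14 – July 31, 2024: 3,297 tonnes at $17.11/tonne → $56411.67
August 1 – December 31, 2024: 3,563 tonnes at $9.82/tonne → $34988.66

$149337.11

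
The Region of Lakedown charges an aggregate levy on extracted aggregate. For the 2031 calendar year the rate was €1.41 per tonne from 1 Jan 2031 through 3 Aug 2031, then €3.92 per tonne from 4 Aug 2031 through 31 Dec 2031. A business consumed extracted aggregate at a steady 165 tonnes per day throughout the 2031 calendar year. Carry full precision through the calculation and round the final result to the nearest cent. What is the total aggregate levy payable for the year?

1 Jan – 3 Aug 2031: 215 days × 165 tonnes/day = 35,475 tonnes at €1.41/tonne → €50019.75
4 Aug – 31 Dec 2031: 150 days × 165 tonnes/day = 24,750 tonnes at €3.92/tonne → €97020.00

€147039.75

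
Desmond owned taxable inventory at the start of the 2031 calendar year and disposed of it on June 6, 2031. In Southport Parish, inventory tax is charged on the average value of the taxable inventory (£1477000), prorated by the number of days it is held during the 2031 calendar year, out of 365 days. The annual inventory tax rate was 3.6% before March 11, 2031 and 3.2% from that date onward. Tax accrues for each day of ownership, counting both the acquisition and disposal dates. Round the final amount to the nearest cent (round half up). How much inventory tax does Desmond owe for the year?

£21446.85

January 1 – March 10, 2031: 69 days at 3.6% → £1477000 × 3.6% × 69/365 = £10051.6932
March 11 – June 6, 2031: 88 days at 3.2% → £1477000 × 3.2% × 88/365 = £11395.1562
Total = £21446.8493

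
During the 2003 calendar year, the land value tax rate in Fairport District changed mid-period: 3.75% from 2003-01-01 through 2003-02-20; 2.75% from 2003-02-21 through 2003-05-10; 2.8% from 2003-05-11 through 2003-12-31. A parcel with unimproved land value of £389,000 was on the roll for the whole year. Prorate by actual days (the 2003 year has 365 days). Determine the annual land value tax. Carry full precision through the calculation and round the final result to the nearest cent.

2003-01-01 to 2003-02-20: 51 days at 3.75% → £389,000 × 3.75% × 51/365 = £2,038.2534
2003-02-21 to 2003-05-10: 79 days at 2.75% → £389,000 × 2.75% × 79/365 = £2,315.3493
2003-05-11 to 2003-12-31: 235 days at 2.8% → £389,000 × 2.8% × 235/365 = £7,012.6575
Total = £11,366.2603

£11,366.26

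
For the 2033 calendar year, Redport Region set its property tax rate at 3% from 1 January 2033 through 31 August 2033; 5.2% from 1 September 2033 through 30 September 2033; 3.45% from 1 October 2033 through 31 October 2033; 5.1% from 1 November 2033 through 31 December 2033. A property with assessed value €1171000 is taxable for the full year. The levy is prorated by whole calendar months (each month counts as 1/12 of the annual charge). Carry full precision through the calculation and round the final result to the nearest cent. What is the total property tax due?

1 January – 31 August 2033: 8 months at 3% → €1171000 × 3% × 8/12 = €23420.0000
1 September – 30 September 2033: 1 month at 5.2% → €1171000 × 5.2% × 1/12 = €5074.3333
1 October – 31 October 2033: 1 month at 3.45% → €1171000 × 3.45% × 1/12 = €3366.6250
1 November – 31 December 2033: 2 months at 5.1% → €1171000 × 5.1% × 2/12 = €9953.5000
Total = €41814.4583

€41814.46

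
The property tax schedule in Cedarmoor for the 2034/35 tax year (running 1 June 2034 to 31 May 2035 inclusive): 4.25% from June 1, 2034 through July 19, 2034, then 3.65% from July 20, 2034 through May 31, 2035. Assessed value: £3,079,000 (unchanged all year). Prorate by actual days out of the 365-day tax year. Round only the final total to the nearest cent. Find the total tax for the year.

£114,863.57

June 1 – July 19, 2034: 49 days at 4.25% → £3,079,000 × 4.25% × 49/365 = £17,567.1712
July 20, 2034 – May 31, 2035: 316 days at 3.65% → £3,079,000 × 3.65% × 316/365 = £97,296.4000
Total = £114,863.5712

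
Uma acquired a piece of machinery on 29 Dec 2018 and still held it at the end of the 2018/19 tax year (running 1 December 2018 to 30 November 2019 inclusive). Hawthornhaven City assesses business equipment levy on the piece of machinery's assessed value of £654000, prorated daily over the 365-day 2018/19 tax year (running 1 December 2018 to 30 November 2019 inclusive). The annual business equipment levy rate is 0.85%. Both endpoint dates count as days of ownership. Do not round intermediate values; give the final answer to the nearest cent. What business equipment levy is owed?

Days held (29 Dec 2018 – 30 Nov 2019): 337 out of 365
Tax = £654000 × 0.85% × 337/365 = £5132.5562

£5132.56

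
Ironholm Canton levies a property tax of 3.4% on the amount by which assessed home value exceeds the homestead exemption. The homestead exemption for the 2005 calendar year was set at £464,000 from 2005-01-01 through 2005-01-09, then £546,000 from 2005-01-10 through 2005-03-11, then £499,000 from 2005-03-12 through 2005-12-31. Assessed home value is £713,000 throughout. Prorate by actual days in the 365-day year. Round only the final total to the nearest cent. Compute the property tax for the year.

£7,038.28

2005-01-01 to 2005-01-09: 9 days, exemption £464,000 → (£713,000 − £464,000) × 3.4% × 9/365 = £208.7507
2005-01-10 to 2005-03-11: 61 days, exemption £546,000 → (£713,000 − £546,000) × 3.4% × 61/365 = £948.9260
2005-03-12 to 2005-12-31: 295 days, exemption £499,000 → (£713,000 − £499,000) × 3.4% × 295/365 = £5,880.6027
Total = £7,038.2795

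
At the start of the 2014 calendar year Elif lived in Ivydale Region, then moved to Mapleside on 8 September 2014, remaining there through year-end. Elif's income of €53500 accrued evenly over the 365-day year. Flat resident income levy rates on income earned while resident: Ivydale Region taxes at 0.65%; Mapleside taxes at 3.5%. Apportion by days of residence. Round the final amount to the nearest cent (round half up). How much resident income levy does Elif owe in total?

€828.15

Ivydale Region, 1 January – 7 September 2014: 250 days → €53500 × 0.65% × 250/365 = €238.1849
Mapleside, 8 September – 31 December 2014: 115 days → €53500 × 3.5% × 115/365 = €589.9658
Total = €828.1507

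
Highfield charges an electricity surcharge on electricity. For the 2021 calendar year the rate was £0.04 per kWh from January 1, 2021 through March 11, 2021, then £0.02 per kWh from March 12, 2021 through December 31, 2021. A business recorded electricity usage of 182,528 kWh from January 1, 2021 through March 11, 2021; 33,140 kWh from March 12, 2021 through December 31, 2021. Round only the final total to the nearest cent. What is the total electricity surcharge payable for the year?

January 1 – March 11, 2021: 182,528 kWh at £0.04/kWh → £7,301.12
March 12 – December 31, 2021: 33,140 kWh at £0.02/kWh → £662.80

£7,963.92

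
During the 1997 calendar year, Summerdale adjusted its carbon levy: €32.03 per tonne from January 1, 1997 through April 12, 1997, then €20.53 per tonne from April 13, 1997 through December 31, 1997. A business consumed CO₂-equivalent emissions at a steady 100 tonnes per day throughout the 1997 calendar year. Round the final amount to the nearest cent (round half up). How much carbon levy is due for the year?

January 1 – April 12, 1997: 102 days × 100 tonnes/day = 10,200 tonnes at €32.03/tonne → €326706.00
April 13 – December 31, 1997: 263 days × 100 tonnes/day = 26,300 tonnes at €20.53/tonne → €539939.00

€866645.00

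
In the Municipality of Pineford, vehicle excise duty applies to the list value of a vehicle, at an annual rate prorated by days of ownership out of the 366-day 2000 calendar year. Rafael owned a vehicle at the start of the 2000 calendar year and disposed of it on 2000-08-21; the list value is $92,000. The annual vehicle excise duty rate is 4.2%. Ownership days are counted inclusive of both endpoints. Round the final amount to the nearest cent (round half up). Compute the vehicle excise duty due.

$2,470.43

Days held (2000-01-01 to 2000-08-21): 234 out of 366
Tax = $92,000 × 4.2% × 234/366 = $2,470.4262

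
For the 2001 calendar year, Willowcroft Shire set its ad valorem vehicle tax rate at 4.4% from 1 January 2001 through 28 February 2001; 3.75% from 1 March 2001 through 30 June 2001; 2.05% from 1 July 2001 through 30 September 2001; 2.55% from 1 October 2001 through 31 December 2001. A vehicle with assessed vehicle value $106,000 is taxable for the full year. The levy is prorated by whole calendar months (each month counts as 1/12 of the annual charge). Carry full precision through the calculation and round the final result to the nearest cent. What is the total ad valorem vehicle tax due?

1 January – 28 February 2001: 2 months at 4.4% → $106,000 × 4.4% × 2/12 = $777.3333
1 March – 30 June 2001: 4 months at 3.75% → $106,000 × 3.75% × 4/12 = $1,325.0000
1 July – 30 September 2001: 3 months at 2.05% → $106,000 × 2.05% × 3/12 = $543.2500
1 October – 31 December 2001: 3 months at 2.55% → $106,000 × 2.55% × 3/12 = $675.7500
Total = $3,321.3333

$3,321.33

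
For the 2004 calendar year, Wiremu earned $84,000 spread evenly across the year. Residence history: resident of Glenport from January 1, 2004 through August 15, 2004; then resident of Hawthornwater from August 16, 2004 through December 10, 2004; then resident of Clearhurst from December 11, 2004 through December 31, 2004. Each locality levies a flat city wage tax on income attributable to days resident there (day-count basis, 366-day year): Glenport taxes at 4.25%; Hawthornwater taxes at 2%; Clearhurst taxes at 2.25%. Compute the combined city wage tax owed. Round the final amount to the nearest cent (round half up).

$2,869.43

Glenport, January 1 – August 15, 2004: 228 days → $84,000 × 4.25% × 228/366 = $2,223.9344
Hawthornwater, August 16 – December 10, 2004: 117 days → $84,000 × 2% × 117/366 = $537.0492
Clearhurst, December 11 – December 31, 2004: 21 days → $84,000 × 2.25% × 21/366 = $108.4426
Total = $2,869.4262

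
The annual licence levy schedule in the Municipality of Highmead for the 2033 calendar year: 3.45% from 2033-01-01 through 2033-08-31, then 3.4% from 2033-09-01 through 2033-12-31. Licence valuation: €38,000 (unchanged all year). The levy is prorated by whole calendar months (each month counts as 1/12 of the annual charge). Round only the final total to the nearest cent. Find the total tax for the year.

2033-01-01 to 2033-08-31: 8 months at 3.45% → €38,000 × 3.45% × 8/12 = €874.0000
2033-09-01 to 2033-12-31: 4 months at 3.4% → €38,000 × 3.4% × 4/12 = €430.6667
Total = €1,304.6667

€1,304.67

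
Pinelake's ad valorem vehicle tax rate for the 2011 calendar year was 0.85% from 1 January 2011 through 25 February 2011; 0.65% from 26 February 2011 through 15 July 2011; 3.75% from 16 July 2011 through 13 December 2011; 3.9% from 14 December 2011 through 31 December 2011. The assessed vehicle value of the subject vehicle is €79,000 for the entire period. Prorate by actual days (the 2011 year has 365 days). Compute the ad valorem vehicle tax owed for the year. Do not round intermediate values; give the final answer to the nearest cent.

€1,677.51

1 January – 25 February 2011: 56 days at 0.85% → €79,000 × 0.85% × 56/365 = €103.0247
26 February – 15 July 2011: 140 days at 0.65% → €79,000 × 0.65% × 140/365 = €196.9589
16 July – 13 December 2011: 151 days at 3.75% → €79,000 × 3.75% × 151/365 = €1,225.5822
14 December – 31 December 2011: 18 days at 3.9% → €79,000 × 3.9% × 18/365 = €151.9397
Total = €1,677.5055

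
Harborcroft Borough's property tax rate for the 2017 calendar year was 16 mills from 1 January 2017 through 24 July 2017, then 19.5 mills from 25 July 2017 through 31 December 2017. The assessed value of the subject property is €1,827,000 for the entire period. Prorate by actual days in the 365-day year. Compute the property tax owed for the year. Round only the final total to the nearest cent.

1 January – 24 July 2017: 205 days at 16 mills → €1,827,000 × 1.6% × 205/365 = €16,417.9726
25 July – 31 December 2017: 160 days at 19.5 mills → €1,827,000 × 1.95% × 160/365 = €15,617.0959
Total = €32,035.0685

€32,035.07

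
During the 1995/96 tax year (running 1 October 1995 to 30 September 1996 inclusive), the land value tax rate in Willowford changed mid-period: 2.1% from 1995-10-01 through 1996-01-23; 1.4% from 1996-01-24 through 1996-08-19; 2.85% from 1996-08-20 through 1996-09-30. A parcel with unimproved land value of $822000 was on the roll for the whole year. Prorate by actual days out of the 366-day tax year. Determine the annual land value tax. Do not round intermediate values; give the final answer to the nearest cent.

$14683.70

1995-10-01 to 1996-01-23: 115 days at 2.1% → $822000 × 2.1% × 115/366 = $5423.8525
1996-01-24 to 1996-08-19: 209 days at 1.4% → $822000 × 1.4% × 209/366 = $6571.5082
1996-08-20 to 1996-09-30: 42 days at 2.85% → $822000 × 2.85% × 42/366 = $2688.3443
Total = $14683.7049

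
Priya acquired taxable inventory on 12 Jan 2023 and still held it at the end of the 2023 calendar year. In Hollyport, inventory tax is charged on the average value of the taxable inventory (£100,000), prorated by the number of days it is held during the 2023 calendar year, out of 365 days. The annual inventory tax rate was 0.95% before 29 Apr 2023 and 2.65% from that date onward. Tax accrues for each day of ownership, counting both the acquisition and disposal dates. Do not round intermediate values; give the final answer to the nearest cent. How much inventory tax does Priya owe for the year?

12 Jan – 28 Apr 2023: 107 days at 0.95% → £100,000 × 0.95% × 107/365 = £278.4932
29 Apr – 31 Dec 2023: 247 days at 2.65% → £100,000 × 2.65% × 247/365 = £1,793.2877
Total = £2,071.7808

£2,071.78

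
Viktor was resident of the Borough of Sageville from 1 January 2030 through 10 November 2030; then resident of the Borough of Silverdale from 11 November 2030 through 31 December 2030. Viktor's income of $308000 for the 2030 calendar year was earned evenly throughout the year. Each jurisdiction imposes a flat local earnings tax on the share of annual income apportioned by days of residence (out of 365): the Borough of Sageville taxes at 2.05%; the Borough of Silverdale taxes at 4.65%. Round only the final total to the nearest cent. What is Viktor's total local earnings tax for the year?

The Borough of Sageville, 1 January – 10 November 2030: 314 days → $308000 × 2.05% × 314/365 = $5431.7699
The Borough of Silverdale, 11 November – 31 December 2030: 51 days → $308000 × 4.65% × 51/365 = $2001.1562
Total = $7432.9260

$7432.93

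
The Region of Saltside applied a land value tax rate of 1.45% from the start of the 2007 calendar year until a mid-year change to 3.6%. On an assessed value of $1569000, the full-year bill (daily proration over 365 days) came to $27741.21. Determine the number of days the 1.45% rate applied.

311 days

Let d = days at the first rate; then 365 − d days at the second rate.
$1569000 × [1.45%·d + 3.6%·(365−d)] / 365 = $27741.21
Solving gives d = 311, so the new rate took effect on 8 Nov 2007.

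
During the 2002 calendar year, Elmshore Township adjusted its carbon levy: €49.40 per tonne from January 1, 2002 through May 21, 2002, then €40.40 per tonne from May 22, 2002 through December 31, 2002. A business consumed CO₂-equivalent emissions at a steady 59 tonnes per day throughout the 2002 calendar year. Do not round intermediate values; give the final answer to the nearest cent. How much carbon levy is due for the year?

January 1 – May 21, 2002: 141 days × 59 tonnes/day = 8,319 tonnes at €49.40/tonne → €410958.60
May 22 – December 31, 2002: 224 days × 59 tonnes/day = 13,216 tonnes at €40.40/tonne → €533926.40

€944885.00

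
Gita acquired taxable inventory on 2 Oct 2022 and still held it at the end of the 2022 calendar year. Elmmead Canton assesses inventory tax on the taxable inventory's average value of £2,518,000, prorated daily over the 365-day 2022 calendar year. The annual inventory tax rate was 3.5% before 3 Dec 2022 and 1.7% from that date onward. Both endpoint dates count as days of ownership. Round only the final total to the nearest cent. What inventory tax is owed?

2 Oct – 2 Dec 2022: 62 days at 3.5% → £2,518,000 × 3.5% × 62/365 = £14,970.0274
3 Dec – 31 Dec 2022: 29 days at 1.7% → £2,518,000 × 1.7% × 29/365 = £3,401.0247
Total = £18,371.0521

£18,371.05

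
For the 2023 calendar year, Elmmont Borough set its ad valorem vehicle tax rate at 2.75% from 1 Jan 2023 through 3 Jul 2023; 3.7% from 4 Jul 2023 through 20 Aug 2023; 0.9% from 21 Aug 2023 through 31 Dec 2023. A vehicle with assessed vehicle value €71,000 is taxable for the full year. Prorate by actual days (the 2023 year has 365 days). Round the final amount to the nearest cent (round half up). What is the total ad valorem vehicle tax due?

€1,562.58

1 Jan – 3 Jul 2023: 184 days at 2.75% → €71,000 × 2.75% × 184/365 = €984.2740
4 Jul – 20 Aug 2023: 48 days at 3.7% → €71,000 × 3.7% × 48/365 = €345.4685
21 Aug – 31 Dec 2023: 133 days at 0.9% → €71,000 × 0.9% × 133/365 = €232.8411
Total = €1,562.5836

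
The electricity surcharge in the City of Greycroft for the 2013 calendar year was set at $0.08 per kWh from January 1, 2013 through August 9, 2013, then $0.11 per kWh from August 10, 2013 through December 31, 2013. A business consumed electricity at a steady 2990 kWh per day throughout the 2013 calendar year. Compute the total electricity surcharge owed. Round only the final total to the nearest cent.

January 1 – August 9, 2013: 221 days × 2990 kWh/day = 660,790 kWh at $0.08/kWh → $52,863.20
August 10 – December 31, 2013: 144 days × 2990 kWh/day = 430,560 kWh at $0.11/kWh → $47,361.60

$100,224.80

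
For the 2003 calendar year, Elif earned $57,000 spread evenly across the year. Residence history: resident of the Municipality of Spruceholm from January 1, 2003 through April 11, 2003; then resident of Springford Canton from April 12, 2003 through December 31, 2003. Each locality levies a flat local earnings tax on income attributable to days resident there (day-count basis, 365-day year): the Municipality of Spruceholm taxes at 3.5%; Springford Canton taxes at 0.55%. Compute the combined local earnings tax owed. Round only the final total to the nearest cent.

$778.79

The Municipality of Spruceholm, January 1 – April 11, 2003: 101 days → $57,000 × 3.5% × 101/365 = $552.0411
Springford Canton, April 12 – December 31, 2003: 264 days → $57,000 × 0.55% × 264/365 = $226.7507
Total = $778.7918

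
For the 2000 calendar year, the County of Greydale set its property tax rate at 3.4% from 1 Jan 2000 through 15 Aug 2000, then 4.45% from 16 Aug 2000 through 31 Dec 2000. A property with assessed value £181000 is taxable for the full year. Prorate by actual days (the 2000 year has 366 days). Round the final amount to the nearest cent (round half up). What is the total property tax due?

£6870.58

1 Jan – 15 Aug 2000: 228 days at 3.4% → £181000 × 3.4% × 228/366 = £3833.6393
16 Aug – 31 Dec 2000: 138 days at 4.45% → £181000 × 4.45% × 138/366 = £3036.9426
Total = £6870.5820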